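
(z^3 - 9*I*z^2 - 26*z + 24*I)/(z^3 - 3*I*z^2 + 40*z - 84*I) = (z^2 - 7*I*z - 12)/(z^2 - I*z + 42)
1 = 1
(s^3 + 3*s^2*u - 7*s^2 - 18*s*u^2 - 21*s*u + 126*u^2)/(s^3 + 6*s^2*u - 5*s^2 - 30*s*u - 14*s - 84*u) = (s - 3*u)/(s + 2)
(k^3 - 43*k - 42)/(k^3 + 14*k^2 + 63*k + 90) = (k^2 - 6*k - 7)/(k^2 + 8*k + 15)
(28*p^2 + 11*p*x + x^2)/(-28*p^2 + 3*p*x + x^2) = (4*p + x)/(-4*p + x)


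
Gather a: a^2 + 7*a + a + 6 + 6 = a^2 + 8*a + 12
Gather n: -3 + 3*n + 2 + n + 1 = 4*n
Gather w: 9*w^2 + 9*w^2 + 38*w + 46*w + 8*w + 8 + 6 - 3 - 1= 18*w^2 + 92*w + 10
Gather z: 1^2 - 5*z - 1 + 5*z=0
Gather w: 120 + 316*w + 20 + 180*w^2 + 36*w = 180*w^2 + 352*w + 140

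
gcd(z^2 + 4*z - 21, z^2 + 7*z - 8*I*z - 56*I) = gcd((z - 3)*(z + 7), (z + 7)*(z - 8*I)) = z + 7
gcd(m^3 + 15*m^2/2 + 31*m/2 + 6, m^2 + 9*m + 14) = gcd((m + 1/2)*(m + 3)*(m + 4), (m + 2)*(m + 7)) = 1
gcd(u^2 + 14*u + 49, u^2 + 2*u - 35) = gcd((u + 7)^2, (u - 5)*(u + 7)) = u + 7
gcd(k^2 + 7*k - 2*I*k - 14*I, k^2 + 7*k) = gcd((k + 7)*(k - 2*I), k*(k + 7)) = k + 7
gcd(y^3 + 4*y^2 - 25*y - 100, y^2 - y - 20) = y^2 - y - 20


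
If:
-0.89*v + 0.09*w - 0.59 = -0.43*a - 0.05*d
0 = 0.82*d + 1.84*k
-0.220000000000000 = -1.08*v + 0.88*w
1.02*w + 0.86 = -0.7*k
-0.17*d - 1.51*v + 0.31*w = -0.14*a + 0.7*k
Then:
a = 2.52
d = 5.89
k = -2.62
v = 0.98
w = 0.96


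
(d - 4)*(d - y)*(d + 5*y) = d^3 + 4*d^2*y - 4*d^2 - 5*d*y^2 - 16*d*y + 20*y^2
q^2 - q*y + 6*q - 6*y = (q + 6)*(q - y)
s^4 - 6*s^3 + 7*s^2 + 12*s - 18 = (s - 3)^2*(s - sqrt(2))*(s + sqrt(2))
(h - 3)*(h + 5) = h^2 + 2*h - 15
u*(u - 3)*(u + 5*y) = u^3 + 5*u^2*y - 3*u^2 - 15*u*y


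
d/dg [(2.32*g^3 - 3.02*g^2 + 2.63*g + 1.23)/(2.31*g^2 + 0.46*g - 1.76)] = (5.3592*g^4 + 2.1344*g^3 - 19.7141*g^2 + 4.9478*g - 5.1946)/(5.3361*g^4 + 2.1252*g^3 - 7.9196*g^2 - 1.6192*g + 3.0976)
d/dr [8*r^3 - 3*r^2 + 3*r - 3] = 24*r^2 - 6*r + 3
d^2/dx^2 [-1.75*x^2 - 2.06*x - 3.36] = -3.50000000000000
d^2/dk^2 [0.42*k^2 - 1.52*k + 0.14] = 0.840000000000000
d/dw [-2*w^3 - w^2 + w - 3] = -6*w^2 - 2*w + 1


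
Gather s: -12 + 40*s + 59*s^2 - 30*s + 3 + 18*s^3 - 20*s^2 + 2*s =18*s^3 + 39*s^2 + 12*s - 9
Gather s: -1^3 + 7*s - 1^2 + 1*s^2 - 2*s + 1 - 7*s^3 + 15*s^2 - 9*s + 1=-7*s^3 + 16*s^2 - 4*s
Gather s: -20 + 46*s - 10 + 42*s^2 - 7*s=42*s^2 + 39*s - 30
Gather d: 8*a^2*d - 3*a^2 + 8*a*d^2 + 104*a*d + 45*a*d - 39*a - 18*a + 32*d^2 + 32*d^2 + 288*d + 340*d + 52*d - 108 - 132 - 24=-3*a^2 - 57*a + d^2*(8*a + 64) + d*(8*a^2 + 149*a + 680) - 264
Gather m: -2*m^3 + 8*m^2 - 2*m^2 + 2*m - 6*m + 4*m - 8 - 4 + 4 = -2*m^3 + 6*m^2 - 8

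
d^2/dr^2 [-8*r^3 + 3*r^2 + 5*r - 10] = 6 - 48*r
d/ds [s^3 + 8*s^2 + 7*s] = 3*s^2 + 16*s + 7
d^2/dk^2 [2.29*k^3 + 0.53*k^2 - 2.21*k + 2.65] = 13.74*k + 1.06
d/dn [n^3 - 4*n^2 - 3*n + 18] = 3*n^2 - 8*n - 3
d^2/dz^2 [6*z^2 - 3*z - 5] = 12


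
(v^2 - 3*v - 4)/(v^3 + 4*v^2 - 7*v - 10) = (v - 4)/(v^2 + 3*v - 10)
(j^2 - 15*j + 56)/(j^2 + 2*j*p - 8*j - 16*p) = (j - 7)/(j + 2*p)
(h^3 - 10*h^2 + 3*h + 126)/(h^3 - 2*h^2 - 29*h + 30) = (h^2 - 4*h - 21)/(h^2 + 4*h - 5)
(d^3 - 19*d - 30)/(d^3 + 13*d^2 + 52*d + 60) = (d^2 - 2*d - 15)/(d^2 + 11*d + 30)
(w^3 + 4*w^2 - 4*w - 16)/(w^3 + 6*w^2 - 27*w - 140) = (w^2 - 4)/(w^2 + 2*w - 35)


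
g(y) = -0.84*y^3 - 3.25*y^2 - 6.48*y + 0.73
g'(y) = -2.52*y^2 - 6.5*y - 6.48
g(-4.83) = 50.86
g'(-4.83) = -33.87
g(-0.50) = 3.26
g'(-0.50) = -3.86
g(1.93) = -29.92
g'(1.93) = -28.41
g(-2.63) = 10.57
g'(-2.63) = -6.82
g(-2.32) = 8.76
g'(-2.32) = -4.96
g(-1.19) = 5.25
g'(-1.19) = -2.31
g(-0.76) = 4.15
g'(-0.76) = -3.00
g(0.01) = 0.66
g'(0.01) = -6.55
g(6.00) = -336.59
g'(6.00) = -136.20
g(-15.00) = 2201.68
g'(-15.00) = -475.98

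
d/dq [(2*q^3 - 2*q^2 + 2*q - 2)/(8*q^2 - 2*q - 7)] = 2*(8*q^4 - 4*q^3 - 27*q^2 + 30*q - 9)/(64*q^4 - 32*q^3 - 108*q^2 + 28*q + 49)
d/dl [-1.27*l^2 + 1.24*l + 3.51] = 1.24 - 2.54*l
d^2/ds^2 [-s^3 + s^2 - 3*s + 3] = 2 - 6*s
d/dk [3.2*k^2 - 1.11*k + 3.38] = 6.4*k - 1.11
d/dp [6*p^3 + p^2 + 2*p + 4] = 18*p^2 + 2*p + 2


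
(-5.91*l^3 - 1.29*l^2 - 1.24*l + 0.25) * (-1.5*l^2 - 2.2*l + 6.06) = 8.865*l^5 + 14.937*l^4 - 31.1166*l^3 - 5.4644*l^2 - 8.0644*l + 1.515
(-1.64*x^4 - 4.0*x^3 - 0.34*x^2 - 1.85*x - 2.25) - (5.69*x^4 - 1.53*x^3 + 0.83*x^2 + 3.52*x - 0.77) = -7.33*x^4 - 2.47*x^3 - 1.17*x^2 - 5.37*x - 1.48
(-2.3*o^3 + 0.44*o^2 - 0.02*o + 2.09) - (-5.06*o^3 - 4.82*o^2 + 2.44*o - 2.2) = 2.76*o^3 + 5.26*o^2 - 2.46*o + 4.29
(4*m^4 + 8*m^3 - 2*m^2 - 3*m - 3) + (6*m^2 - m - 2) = 4*m^4 + 8*m^3 + 4*m^2 - 4*m - 5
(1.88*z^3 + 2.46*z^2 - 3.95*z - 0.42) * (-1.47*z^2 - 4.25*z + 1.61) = -2.7636*z^5 - 11.6062*z^4 - 1.6217*z^3 + 21.3655*z^2 - 4.5745*z - 0.6762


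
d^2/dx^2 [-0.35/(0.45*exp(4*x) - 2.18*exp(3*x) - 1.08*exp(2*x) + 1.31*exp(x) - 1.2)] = (0.35*(1.8*exp(3*x) - 6.54*exp(2*x) - 2.16*exp(x) + 1.31)*(3.6*exp(3*x) - 13.08*exp(2*x) - 4.32*exp(x) + 2.62)*exp(x) + (2.52*exp(3*x) - 6.867*exp(2*x) - 1.512*exp(x) + 0.4585)*(-0.45*exp(4*x) + 2.18*exp(3*x) + 1.08*exp(2*x) - 1.31*exp(x) + 1.2))*exp(x)/(-0.45*exp(4*x) + 2.18*exp(3*x) + 1.08*exp(2*x) - 1.31*exp(x) + 1.2)^3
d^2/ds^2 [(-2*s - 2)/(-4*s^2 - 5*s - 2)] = 4*((s + 1)*(8*s + 5)^2 - 3*(4*s + 3)*(4*s^2 + 5*s + 2))/(4*s^2 + 5*s + 2)^3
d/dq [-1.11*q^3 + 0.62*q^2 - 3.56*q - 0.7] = -3.33*q^2 + 1.24*q - 3.56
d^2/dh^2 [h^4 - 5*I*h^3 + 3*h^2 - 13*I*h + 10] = 12*h^2 - 30*I*h + 6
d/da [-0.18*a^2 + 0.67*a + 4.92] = 0.67 - 0.36*a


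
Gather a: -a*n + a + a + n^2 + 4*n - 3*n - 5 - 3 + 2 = a*(2 - n) + n^2 + n - 6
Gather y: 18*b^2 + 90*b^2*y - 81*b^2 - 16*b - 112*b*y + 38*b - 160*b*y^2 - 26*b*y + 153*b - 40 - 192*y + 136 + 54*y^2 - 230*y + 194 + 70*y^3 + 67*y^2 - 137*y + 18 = -63*b^2 + 175*b + 70*y^3 + y^2*(121 - 160*b) + y*(90*b^2 - 138*b - 559) + 308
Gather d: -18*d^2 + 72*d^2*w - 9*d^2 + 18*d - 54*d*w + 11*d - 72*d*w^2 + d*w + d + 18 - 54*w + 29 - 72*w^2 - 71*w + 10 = d^2*(72*w - 27) + d*(-72*w^2 - 53*w + 30) - 72*w^2 - 125*w + 57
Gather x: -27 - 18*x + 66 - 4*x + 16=55 - 22*x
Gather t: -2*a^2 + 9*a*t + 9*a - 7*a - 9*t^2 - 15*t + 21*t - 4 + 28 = -2*a^2 + 2*a - 9*t^2 + t*(9*a + 6) + 24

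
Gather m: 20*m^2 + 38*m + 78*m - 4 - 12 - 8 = 20*m^2 + 116*m - 24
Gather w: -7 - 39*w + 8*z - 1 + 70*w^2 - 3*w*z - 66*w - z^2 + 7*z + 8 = 70*w^2 + w*(-3*z - 105) - z^2 + 15*z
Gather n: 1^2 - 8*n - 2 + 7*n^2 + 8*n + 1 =7*n^2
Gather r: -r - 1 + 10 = 9 - r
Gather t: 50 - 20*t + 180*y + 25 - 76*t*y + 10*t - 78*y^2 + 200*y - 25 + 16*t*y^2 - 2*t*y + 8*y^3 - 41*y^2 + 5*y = t*(16*y^2 - 78*y - 10) + 8*y^3 - 119*y^2 + 385*y + 50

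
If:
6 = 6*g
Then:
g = 1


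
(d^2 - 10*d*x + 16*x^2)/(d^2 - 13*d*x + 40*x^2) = (-d + 2*x)/(-d + 5*x)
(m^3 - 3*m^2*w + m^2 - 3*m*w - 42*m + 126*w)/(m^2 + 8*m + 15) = (m^3 - 3*m^2*w + m^2 - 3*m*w - 42*m + 126*w)/(m^2 + 8*m + 15)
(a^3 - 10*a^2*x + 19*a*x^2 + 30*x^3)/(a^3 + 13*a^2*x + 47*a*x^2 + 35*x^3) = (a^2 - 11*a*x + 30*x^2)/(a^2 + 12*a*x + 35*x^2)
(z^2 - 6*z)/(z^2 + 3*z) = (z - 6)/(z + 3)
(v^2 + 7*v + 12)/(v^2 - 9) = (v + 4)/(v - 3)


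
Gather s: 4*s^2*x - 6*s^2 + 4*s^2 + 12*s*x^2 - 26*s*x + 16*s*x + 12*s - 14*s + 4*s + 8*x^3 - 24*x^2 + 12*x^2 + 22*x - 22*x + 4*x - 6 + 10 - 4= s^2*(4*x - 2) + s*(12*x^2 - 10*x + 2) + 8*x^3 - 12*x^2 + 4*x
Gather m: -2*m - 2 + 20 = 18 - 2*m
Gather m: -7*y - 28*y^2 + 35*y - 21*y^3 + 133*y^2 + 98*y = -21*y^3 + 105*y^2 + 126*y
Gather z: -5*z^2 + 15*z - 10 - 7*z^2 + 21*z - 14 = -12*z^2 + 36*z - 24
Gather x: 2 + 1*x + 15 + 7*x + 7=8*x + 24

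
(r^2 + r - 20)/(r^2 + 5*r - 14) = (r^2 + r - 20)/(r^2 + 5*r - 14)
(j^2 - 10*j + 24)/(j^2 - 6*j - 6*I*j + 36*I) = (j - 4)/(j - 6*I)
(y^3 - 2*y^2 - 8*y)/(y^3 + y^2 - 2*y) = (y - 4)/(y - 1)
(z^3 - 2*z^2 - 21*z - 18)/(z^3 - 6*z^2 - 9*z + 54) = (z + 1)/(z - 3)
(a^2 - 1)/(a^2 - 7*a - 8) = (a - 1)/(a - 8)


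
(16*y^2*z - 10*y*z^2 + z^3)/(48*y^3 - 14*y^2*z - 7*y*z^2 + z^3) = z/(3*y + z)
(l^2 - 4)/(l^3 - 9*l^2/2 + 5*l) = 2*(l + 2)/(l*(2*l - 5))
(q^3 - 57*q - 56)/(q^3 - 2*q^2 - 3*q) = (q^2 - q - 56)/(q*(q - 3))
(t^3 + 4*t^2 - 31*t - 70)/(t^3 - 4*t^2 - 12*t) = (t^2 + 2*t - 35)/(t*(t - 6))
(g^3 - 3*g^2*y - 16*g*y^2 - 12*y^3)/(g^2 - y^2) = (-g^2 + 4*g*y + 12*y^2)/(-g + y)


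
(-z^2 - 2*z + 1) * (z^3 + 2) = -z^5 - 2*z^4 + z^3 - 2*z^2 - 4*z + 2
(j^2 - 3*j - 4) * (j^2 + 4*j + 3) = j^4 + j^3 - 13*j^2 - 25*j - 12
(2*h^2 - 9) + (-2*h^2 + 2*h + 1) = 2*h - 8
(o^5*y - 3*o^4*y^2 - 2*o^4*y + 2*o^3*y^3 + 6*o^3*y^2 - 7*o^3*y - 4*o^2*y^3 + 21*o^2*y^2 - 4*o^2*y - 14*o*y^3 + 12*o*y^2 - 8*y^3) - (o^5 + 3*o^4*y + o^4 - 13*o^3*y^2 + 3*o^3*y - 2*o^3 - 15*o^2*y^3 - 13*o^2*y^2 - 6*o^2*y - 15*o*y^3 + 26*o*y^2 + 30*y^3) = o^5*y - o^5 - 3*o^4*y^2 - 5*o^4*y - o^4 + 2*o^3*y^3 + 19*o^3*y^2 - 10*o^3*y + 2*o^3 + 11*o^2*y^3 + 34*o^2*y^2 + 2*o^2*y + o*y^3 - 14*o*y^2 - 38*y^3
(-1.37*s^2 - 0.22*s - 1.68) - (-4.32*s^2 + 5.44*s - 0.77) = 2.95*s^2 - 5.66*s - 0.91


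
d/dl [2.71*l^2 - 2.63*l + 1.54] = 5.42*l - 2.63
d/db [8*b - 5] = 8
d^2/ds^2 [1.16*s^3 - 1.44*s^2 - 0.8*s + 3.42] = 6.96*s - 2.88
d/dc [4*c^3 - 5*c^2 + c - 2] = 12*c^2 - 10*c + 1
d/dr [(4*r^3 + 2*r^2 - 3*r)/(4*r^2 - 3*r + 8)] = 2*(8*r^4 - 12*r^3 + 51*r^2 + 16*r - 12)/(16*r^4 - 24*r^3 + 73*r^2 - 48*r + 64)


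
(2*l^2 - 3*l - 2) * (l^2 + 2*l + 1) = 2*l^4 + l^3 - 6*l^2 - 7*l - 2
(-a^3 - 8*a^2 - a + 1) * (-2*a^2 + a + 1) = 2*a^5 + 15*a^4 - 7*a^3 - 11*a^2 + 1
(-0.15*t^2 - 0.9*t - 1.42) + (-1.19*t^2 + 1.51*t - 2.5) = -1.34*t^2 + 0.61*t - 3.92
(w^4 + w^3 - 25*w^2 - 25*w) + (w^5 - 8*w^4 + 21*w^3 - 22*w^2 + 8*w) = w^5 - 7*w^4 + 22*w^3 - 47*w^2 - 17*w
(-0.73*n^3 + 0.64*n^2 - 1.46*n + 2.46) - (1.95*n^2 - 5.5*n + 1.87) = -0.73*n^3 - 1.31*n^2 + 4.04*n + 0.59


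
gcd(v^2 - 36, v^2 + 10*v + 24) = v + 6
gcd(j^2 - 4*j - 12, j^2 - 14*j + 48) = j - 6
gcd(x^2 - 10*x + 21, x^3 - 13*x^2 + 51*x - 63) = x^2 - 10*x + 21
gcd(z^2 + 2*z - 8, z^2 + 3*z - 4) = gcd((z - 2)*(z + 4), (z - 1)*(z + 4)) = z + 4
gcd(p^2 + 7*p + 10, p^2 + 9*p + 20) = p + 5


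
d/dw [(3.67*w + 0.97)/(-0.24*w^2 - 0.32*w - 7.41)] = (0.8808*w^2 + 0.4656*w - 26.8843)/(0.0576*w^4 + 0.1536*w^3 + 3.6592*w^2 + 4.7424*w + 54.9081)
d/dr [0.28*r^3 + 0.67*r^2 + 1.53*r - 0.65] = 0.84*r^2 + 1.34*r + 1.53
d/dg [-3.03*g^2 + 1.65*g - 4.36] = 1.65 - 6.06*g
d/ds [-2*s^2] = -4*s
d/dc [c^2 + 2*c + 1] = 2*c + 2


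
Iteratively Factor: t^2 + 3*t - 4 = (t - 1)*(t + 4)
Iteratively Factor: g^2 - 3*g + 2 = (g - 2)*(g - 1)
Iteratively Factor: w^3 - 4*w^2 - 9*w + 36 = (w - 4)*(w^2 - 9) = (w - 4)*(w - 3)*(w + 3)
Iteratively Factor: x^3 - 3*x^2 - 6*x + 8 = (x - 1)*(x^2 - 2*x - 8) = (x - 1)*(x + 2)*(x - 4)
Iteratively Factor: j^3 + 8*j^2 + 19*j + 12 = (j + 4)*(j^2 + 4*j + 3) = (j + 3)*(j + 4)*(j + 1)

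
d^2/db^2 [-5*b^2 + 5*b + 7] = -10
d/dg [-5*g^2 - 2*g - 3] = -10*g - 2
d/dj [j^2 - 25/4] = 2*j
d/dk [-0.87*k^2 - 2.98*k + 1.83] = -1.74*k - 2.98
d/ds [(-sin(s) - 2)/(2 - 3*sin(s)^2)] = (-12*sin(s) + 3*cos(s)^2 - 5)*cos(s)/(3*sin(s)^2 - 2)^2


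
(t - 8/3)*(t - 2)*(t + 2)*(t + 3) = t^4 + t^3/3 - 12*t^2 - 4*t/3 + 32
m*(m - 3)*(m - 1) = m^3 - 4*m^2 + 3*m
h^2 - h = h*(h - 1)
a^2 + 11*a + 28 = (a + 4)*(a + 7)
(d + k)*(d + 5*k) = d^2 + 6*d*k + 5*k^2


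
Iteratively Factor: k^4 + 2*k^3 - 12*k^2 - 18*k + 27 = (k - 1)*(k^3 + 3*k^2 - 9*k - 27) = (k - 3)*(k - 1)*(k^2 + 6*k + 9) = (k - 3)*(k - 1)*(k + 3)*(k + 3)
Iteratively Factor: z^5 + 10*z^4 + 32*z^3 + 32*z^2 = (z + 2)*(z^4 + 8*z^3 + 16*z^2) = z*(z + 2)*(z^3 + 8*z^2 + 16*z) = z*(z + 2)*(z + 4)*(z^2 + 4*z) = z^2*(z + 2)*(z + 4)*(z + 4)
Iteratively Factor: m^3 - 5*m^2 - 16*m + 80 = (m - 5)*(m^2 - 16) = (m - 5)*(m + 4)*(m - 4)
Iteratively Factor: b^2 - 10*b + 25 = (b - 5)*(b - 5)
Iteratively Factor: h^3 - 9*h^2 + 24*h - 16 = (h - 1)*(h^2 - 8*h + 16) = (h - 4)*(h - 1)*(h - 4)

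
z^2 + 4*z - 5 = (z - 1)*(z + 5)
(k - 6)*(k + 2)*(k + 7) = k^3 + 3*k^2 - 40*k - 84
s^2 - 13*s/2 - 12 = (s - 8)*(s + 3/2)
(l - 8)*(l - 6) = l^2 - 14*l + 48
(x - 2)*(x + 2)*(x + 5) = x^3 + 5*x^2 - 4*x - 20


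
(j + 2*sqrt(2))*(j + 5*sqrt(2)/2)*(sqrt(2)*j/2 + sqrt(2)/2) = sqrt(2)*j^3/2 + sqrt(2)*j^2/2 + 9*j^2/2 + 9*j/2 + 5*sqrt(2)*j + 5*sqrt(2)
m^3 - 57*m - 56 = (m - 8)*(m + 1)*(m + 7)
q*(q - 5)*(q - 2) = q^3 - 7*q^2 + 10*q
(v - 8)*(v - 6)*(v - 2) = v^3 - 16*v^2 + 76*v - 96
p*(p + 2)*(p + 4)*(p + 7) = p^4 + 13*p^3 + 50*p^2 + 56*p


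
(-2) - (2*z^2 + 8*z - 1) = -2*z^2 - 8*z - 1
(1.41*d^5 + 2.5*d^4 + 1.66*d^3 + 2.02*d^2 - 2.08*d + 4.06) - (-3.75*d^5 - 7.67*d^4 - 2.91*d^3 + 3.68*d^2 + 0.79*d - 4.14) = 5.16*d^5 + 10.17*d^4 + 4.57*d^3 - 1.66*d^2 - 2.87*d + 8.2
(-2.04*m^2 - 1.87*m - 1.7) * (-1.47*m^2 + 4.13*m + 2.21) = 2.9988*m^4 - 5.6763*m^3 - 9.7325*m^2 - 11.1537*m - 3.757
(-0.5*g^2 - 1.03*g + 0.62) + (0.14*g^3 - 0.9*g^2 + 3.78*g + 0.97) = 0.14*g^3 - 1.4*g^2 + 2.75*g + 1.59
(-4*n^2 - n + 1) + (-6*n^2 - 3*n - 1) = -10*n^2 - 4*n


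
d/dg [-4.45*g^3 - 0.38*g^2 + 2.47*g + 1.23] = -13.35*g^2 - 0.76*g + 2.47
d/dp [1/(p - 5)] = -1/(p - 5)^2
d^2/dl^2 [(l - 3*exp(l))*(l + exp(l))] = -2*l*exp(l) - 12*exp(2*l) - 4*exp(l) + 2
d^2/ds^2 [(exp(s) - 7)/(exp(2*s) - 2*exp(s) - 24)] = (exp(4*s) - 26*exp(3*s) + 186*exp(2*s) - 748*exp(s) + 912)*exp(s)/(exp(6*s) - 6*exp(5*s) - 60*exp(4*s) + 280*exp(3*s) + 1440*exp(2*s) - 3456*exp(s) - 13824)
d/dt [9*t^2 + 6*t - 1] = 18*t + 6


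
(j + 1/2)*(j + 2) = j^2 + 5*j/2 + 1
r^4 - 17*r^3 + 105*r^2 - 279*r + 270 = (r - 6)*(r - 5)*(r - 3)^2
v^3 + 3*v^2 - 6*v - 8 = (v - 2)*(v + 1)*(v + 4)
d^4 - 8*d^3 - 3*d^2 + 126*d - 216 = (d - 6)*(d - 3)^2*(d + 4)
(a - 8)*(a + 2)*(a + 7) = a^3 + a^2 - 58*a - 112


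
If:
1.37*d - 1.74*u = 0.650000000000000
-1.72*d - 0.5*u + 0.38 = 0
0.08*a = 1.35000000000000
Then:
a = 16.88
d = 0.27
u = -0.16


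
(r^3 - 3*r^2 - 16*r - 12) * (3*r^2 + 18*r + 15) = 3*r^5 + 9*r^4 - 87*r^3 - 369*r^2 - 456*r - 180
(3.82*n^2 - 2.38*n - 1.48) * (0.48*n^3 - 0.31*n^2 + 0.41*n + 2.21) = 1.8336*n^5 - 2.3266*n^4 + 1.5936*n^3 + 7.9252*n^2 - 5.8666*n - 3.2708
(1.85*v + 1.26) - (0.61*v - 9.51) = 1.24*v + 10.77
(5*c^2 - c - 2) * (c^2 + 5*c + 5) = 5*c^4 + 24*c^3 + 18*c^2 - 15*c - 10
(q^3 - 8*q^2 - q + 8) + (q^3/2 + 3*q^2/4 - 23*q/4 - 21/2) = 3*q^3/2 - 29*q^2/4 - 27*q/4 - 5/2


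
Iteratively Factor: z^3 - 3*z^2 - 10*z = (z - 5)*(z^2 + 2*z) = (z - 5)*(z + 2)*(z)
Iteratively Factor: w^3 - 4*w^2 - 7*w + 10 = (w - 1)*(w^2 - 3*w - 10) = (w - 5)*(w - 1)*(w + 2)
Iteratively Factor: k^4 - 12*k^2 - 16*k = (k + 2)*(k^3 - 2*k^2 - 8*k) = (k + 2)^2*(k^2 - 4*k) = k*(k + 2)^2*(k - 4)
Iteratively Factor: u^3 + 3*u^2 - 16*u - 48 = (u + 4)*(u^2 - u - 12) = (u - 4)*(u + 4)*(u + 3)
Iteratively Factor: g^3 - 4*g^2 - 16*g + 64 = (g - 4)*(g^2 - 16) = (g - 4)^2*(g + 4)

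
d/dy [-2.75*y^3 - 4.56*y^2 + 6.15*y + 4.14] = -8.25*y^2 - 9.12*y + 6.15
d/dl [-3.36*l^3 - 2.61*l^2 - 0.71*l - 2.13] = -10.08*l^2 - 5.22*l - 0.71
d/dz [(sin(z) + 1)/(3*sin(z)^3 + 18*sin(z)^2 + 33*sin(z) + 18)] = -(2*sin(z) + 5)*cos(z)/(3*(sin(z) + 2)^2*(sin(z) + 3)^2)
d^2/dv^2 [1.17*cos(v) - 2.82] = -1.17*cos(v)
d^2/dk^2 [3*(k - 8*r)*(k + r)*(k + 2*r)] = 18*k - 30*r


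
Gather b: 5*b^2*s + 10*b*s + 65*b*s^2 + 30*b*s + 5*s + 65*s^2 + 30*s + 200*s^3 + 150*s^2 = 5*b^2*s + b*(65*s^2 + 40*s) + 200*s^3 + 215*s^2 + 35*s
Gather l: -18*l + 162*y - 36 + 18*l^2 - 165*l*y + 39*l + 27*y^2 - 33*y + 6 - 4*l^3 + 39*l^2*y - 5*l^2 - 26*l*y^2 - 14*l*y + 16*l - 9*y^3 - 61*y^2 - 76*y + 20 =-4*l^3 + l^2*(39*y + 13) + l*(-26*y^2 - 179*y + 37) - 9*y^3 - 34*y^2 + 53*y - 10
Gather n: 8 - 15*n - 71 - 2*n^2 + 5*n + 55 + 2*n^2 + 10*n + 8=0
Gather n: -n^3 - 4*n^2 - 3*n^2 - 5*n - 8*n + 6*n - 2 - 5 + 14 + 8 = -n^3 - 7*n^2 - 7*n + 15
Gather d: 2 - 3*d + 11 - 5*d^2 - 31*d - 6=-5*d^2 - 34*d + 7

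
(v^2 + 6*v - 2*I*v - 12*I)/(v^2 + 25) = (v^2 + 2*v*(3 - I) - 12*I)/(v^2 + 25)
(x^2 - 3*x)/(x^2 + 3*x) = (x - 3)/(x + 3)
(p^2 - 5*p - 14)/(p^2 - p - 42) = (p + 2)/(p + 6)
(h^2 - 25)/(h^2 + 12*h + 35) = (h - 5)/(h + 7)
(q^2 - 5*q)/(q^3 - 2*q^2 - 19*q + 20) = q/(q^2 + 3*q - 4)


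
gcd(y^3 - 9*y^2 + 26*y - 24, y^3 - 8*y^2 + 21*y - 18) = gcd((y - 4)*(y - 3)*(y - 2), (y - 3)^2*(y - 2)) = y^2 - 5*y + 6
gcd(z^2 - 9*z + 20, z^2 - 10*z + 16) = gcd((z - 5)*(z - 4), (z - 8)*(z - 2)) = 1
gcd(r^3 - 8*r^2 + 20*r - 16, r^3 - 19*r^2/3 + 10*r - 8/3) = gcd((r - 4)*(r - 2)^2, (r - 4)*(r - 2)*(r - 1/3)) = r^2 - 6*r + 8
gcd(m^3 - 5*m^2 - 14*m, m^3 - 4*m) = m^2 + 2*m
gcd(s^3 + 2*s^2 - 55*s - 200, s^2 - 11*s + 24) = s - 8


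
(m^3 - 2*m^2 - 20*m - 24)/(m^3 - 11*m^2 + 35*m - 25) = (m^3 - 2*m^2 - 20*m - 24)/(m^3 - 11*m^2 + 35*m - 25)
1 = 1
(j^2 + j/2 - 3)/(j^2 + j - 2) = (j - 3/2)/(j - 1)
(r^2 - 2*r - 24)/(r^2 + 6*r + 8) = (r - 6)/(r + 2)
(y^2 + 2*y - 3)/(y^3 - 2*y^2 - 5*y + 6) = (y + 3)/(y^2 - y - 6)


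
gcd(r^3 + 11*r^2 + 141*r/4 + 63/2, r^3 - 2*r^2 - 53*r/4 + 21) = r + 7/2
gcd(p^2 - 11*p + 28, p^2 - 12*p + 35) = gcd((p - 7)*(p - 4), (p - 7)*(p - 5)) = p - 7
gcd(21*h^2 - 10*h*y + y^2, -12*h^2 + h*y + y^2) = -3*h + y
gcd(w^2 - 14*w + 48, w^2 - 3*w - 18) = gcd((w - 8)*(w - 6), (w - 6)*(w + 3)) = w - 6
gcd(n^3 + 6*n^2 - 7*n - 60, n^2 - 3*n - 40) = n + 5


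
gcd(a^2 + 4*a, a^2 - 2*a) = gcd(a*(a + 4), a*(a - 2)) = a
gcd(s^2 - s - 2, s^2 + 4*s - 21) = 1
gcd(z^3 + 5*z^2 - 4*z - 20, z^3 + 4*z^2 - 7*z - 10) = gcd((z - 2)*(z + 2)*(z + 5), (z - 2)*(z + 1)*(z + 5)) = z^2 + 3*z - 10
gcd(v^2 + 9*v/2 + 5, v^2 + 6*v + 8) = v + 2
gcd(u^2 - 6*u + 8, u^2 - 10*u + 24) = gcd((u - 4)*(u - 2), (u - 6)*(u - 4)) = u - 4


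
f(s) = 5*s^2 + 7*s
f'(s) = 10*s + 7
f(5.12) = 166.91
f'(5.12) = 58.20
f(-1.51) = 0.83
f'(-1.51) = -8.10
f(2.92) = 63.07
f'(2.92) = 36.20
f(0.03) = 0.21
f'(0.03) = 7.30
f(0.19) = 1.51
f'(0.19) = 8.90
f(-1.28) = -0.77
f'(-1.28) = -5.80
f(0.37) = 3.27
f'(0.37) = 10.70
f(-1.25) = -0.94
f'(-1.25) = -5.50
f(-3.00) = 24.00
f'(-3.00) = -23.00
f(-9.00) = 342.00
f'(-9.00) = -83.00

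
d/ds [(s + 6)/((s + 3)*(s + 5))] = (-s^2 - 12*s - 33)/(s^4 + 16*s^3 + 94*s^2 + 240*s + 225)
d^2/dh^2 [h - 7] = 0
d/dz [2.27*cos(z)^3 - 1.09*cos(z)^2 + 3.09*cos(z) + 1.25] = (-6.81*cos(z)^2 + 2.18*cos(z) - 3.09)*sin(z)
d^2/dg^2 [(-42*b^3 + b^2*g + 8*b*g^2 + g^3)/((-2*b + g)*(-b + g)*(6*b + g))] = 2*b*(-987*b^3 - 495*b^2*g - 81*b*g^2 - 5*g^3)/(216*b^6 - 540*b^5*g + 342*b^4*g^2 + 55*b^3*g^3 - 57*b^2*g^4 - 15*b*g^5 - g^6)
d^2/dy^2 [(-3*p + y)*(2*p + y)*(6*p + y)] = 10*p + 6*y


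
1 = 1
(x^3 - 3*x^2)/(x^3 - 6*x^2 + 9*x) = x/(x - 3)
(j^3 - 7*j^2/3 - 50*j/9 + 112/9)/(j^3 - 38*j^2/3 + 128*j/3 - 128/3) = (j + 7/3)/(j - 8)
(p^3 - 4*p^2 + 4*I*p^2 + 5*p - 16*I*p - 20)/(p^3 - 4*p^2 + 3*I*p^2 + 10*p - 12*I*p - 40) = (p - I)/(p - 2*I)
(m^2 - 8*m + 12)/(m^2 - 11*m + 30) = (m - 2)/(m - 5)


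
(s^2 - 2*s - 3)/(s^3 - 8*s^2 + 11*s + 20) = (s - 3)/(s^2 - 9*s + 20)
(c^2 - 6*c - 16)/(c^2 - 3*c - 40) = (c + 2)/(c + 5)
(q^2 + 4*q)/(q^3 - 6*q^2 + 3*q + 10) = q*(q + 4)/(q^3 - 6*q^2 + 3*q + 10)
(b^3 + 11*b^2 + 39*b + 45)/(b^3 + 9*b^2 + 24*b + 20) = (b^2 + 6*b + 9)/(b^2 + 4*b + 4)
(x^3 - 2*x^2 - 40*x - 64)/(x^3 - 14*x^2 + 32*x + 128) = (x + 4)/(x - 8)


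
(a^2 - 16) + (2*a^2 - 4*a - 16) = 3*a^2 - 4*a - 32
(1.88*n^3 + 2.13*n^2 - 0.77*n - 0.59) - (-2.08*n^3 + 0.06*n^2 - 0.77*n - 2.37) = 3.96*n^3 + 2.07*n^2 + 1.78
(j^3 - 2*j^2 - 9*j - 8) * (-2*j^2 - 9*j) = -2*j^5 - 5*j^4 + 36*j^3 + 97*j^2 + 72*j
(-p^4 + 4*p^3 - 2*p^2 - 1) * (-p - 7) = p^5 + 3*p^4 - 26*p^3 + 14*p^2 + p + 7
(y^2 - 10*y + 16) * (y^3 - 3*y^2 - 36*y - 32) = y^5 - 13*y^4 + 10*y^3 + 280*y^2 - 256*y - 512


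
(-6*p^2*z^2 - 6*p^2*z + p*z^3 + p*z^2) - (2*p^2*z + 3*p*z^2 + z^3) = -6*p^2*z^2 - 8*p^2*z + p*z^3 - 2*p*z^2 - z^3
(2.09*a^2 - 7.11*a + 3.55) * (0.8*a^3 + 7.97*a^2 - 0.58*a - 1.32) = 1.672*a^5 + 10.9693*a^4 - 55.0389*a^3 + 29.6585*a^2 + 7.3262*a - 4.686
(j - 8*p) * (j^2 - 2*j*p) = j^3 - 10*j^2*p + 16*j*p^2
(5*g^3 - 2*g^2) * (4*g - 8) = 20*g^4 - 48*g^3 + 16*g^2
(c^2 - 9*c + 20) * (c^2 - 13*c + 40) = c^4 - 22*c^3 + 177*c^2 - 620*c + 800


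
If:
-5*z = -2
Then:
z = 2/5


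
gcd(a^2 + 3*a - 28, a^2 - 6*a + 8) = a - 4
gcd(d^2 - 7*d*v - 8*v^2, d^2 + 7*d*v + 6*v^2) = d + v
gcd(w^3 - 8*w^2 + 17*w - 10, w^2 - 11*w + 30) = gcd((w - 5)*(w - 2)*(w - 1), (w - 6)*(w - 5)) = w - 5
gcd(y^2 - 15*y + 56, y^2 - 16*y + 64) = y - 8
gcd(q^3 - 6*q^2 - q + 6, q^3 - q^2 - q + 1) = q^2 - 1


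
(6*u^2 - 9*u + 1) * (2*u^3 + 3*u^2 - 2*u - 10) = 12*u^5 - 37*u^3 - 39*u^2 + 88*u - 10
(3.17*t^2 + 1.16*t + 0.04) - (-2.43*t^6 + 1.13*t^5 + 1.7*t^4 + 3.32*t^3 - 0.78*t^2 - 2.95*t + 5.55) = 2.43*t^6 - 1.13*t^5 - 1.7*t^4 - 3.32*t^3 + 3.95*t^2 + 4.11*t - 5.51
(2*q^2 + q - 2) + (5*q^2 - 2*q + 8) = 7*q^2 - q + 6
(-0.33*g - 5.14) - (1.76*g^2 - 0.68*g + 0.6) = -1.76*g^2 + 0.35*g - 5.74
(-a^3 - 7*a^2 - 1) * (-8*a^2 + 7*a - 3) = 8*a^5 + 49*a^4 - 46*a^3 + 29*a^2 - 7*a + 3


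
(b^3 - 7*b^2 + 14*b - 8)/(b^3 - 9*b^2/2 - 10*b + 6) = 2*(b^3 - 7*b^2 + 14*b - 8)/(2*b^3 - 9*b^2 - 20*b + 12)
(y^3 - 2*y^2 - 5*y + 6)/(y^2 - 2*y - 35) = (-y^3 + 2*y^2 + 5*y - 6)/(-y^2 + 2*y + 35)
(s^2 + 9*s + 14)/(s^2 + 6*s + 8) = (s + 7)/(s + 4)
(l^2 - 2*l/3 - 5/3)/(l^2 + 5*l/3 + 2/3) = (3*l - 5)/(3*l + 2)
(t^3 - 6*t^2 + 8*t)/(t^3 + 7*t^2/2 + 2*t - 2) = 2*t*(t^2 - 6*t + 8)/(2*t^3 + 7*t^2 + 4*t - 4)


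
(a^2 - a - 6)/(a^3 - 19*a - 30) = (a - 3)/(a^2 - 2*a - 15)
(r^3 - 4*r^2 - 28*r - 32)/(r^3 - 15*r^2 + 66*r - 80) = (r^2 + 4*r + 4)/(r^2 - 7*r + 10)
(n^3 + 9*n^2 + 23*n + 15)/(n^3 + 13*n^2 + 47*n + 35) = (n + 3)/(n + 7)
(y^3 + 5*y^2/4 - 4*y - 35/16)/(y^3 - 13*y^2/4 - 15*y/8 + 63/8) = (4*y^2 + 12*y + 5)/(2*(2*y^2 - 3*y - 9))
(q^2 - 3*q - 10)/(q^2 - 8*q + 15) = (q + 2)/(q - 3)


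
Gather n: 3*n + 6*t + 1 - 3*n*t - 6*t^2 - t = n*(3 - 3*t) - 6*t^2 + 5*t + 1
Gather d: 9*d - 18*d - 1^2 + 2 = 1 - 9*d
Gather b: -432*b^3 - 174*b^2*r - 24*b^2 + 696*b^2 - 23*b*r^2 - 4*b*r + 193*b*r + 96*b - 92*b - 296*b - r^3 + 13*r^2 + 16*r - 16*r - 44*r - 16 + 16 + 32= -432*b^3 + b^2*(672 - 174*r) + b*(-23*r^2 + 189*r - 292) - r^3 + 13*r^2 - 44*r + 32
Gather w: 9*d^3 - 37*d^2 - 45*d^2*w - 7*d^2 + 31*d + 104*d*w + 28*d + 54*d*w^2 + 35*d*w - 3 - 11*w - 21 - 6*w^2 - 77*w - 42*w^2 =9*d^3 - 44*d^2 + 59*d + w^2*(54*d - 48) + w*(-45*d^2 + 139*d - 88) - 24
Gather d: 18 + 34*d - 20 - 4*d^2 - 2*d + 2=-4*d^2 + 32*d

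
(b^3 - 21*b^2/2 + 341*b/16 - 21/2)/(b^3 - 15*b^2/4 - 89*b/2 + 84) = (b - 3/4)/(b + 6)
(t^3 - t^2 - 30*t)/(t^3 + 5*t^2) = (t - 6)/t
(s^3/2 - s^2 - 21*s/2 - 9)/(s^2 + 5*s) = (s^3 - 2*s^2 - 21*s - 18)/(2*s*(s + 5))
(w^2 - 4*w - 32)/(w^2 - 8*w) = (w + 4)/w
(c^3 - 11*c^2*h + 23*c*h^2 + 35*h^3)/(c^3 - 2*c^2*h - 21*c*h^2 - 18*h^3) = (c^2 - 12*c*h + 35*h^2)/(c^2 - 3*c*h - 18*h^2)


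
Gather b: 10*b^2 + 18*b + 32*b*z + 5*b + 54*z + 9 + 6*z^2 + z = 10*b^2 + b*(32*z + 23) + 6*z^2 + 55*z + 9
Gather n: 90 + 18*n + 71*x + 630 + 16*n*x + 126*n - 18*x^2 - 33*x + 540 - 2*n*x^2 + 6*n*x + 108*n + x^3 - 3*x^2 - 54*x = n*(-2*x^2 + 22*x + 252) + x^3 - 21*x^2 - 16*x + 1260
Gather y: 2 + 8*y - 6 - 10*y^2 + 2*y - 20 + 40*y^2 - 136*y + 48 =30*y^2 - 126*y + 24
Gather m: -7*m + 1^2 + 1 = 2 - 7*m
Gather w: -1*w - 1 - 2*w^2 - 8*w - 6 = -2*w^2 - 9*w - 7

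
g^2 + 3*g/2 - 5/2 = (g - 1)*(g + 5/2)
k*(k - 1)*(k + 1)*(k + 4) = k^4 + 4*k^3 - k^2 - 4*k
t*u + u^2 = u*(t + u)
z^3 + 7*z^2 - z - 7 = (z - 1)*(z + 1)*(z + 7)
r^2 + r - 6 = (r - 2)*(r + 3)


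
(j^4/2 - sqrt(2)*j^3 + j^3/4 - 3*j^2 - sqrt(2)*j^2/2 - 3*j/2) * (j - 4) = j^5/2 - 7*j^4/4 - sqrt(2)*j^4 - 4*j^3 + 7*sqrt(2)*j^3/2 + 2*sqrt(2)*j^2 + 21*j^2/2 + 6*j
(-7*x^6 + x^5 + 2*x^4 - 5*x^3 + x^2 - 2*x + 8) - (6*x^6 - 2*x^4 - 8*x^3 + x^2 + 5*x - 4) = -13*x^6 + x^5 + 4*x^4 + 3*x^3 - 7*x + 12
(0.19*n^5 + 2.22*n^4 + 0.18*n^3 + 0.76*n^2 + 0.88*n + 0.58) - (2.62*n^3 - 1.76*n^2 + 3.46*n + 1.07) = 0.19*n^5 + 2.22*n^4 - 2.44*n^3 + 2.52*n^2 - 2.58*n - 0.49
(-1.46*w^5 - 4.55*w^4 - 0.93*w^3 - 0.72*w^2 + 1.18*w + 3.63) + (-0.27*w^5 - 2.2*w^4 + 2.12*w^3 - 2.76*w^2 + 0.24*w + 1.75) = -1.73*w^5 - 6.75*w^4 + 1.19*w^3 - 3.48*w^2 + 1.42*w + 5.38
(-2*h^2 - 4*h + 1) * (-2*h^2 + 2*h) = 4*h^4 + 4*h^3 - 10*h^2 + 2*h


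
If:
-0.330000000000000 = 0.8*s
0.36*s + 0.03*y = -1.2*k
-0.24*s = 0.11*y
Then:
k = 0.10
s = -0.41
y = 0.90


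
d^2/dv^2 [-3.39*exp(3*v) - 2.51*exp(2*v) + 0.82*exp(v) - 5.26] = (-30.51*exp(2*v) - 10.04*exp(v) + 0.82)*exp(v)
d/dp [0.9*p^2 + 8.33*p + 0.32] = 1.8*p + 8.33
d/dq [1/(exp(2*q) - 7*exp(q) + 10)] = (7 - 2*exp(q))*exp(q)/(exp(2*q) - 7*exp(q) + 10)^2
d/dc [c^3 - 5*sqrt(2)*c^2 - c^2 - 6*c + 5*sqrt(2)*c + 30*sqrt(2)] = 3*c^2 - 10*sqrt(2)*c - 2*c - 6 + 5*sqrt(2)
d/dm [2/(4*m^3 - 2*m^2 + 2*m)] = (-6*m^2 + 2*m - 1)/(m^2*(2*m^2 - m + 1)^2)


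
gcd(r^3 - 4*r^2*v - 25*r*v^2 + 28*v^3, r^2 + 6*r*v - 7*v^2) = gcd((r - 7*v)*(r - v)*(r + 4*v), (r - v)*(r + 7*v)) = r - v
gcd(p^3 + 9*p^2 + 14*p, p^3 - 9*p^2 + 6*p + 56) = p + 2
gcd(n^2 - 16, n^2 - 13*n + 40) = 1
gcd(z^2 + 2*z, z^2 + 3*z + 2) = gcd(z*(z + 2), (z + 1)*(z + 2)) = z + 2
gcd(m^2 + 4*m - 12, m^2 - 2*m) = m - 2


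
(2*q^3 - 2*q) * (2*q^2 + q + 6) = 4*q^5 + 2*q^4 + 8*q^3 - 2*q^2 - 12*q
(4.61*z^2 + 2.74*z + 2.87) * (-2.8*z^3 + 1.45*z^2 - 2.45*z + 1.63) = -12.908*z^5 - 0.9875*z^4 - 15.3575*z^3 + 4.9628*z^2 - 2.5653*z + 4.6781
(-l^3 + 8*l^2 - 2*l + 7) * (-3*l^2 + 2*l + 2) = 3*l^5 - 26*l^4 + 20*l^3 - 9*l^2 + 10*l + 14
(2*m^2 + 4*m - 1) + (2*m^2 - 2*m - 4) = 4*m^2 + 2*m - 5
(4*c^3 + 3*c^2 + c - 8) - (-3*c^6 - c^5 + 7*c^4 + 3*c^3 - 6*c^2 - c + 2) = 3*c^6 + c^5 - 7*c^4 + c^3 + 9*c^2 + 2*c - 10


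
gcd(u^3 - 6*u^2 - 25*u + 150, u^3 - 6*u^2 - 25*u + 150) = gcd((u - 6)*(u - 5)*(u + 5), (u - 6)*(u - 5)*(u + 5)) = u^3 - 6*u^2 - 25*u + 150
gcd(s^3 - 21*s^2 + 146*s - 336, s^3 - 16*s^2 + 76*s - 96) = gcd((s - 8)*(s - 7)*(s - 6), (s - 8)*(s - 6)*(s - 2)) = s^2 - 14*s + 48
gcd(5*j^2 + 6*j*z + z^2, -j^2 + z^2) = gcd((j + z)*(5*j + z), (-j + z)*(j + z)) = j + z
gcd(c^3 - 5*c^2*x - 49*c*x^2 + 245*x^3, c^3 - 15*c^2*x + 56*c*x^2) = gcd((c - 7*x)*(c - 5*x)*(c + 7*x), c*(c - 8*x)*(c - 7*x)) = -c + 7*x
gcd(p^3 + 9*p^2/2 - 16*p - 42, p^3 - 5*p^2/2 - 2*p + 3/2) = 1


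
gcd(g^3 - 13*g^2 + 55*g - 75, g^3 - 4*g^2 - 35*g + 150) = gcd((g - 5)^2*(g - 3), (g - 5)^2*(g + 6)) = g^2 - 10*g + 25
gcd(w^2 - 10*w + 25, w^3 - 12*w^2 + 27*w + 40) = w - 5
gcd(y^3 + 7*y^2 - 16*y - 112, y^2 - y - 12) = y - 4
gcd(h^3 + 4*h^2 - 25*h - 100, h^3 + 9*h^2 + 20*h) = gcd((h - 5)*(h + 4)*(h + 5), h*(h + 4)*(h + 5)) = h^2 + 9*h + 20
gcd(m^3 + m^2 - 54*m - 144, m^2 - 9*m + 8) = m - 8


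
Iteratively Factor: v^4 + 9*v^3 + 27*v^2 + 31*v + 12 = (v + 3)*(v^3 + 6*v^2 + 9*v + 4) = (v + 1)*(v + 3)*(v^2 + 5*v + 4) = (v + 1)^2*(v + 3)*(v + 4)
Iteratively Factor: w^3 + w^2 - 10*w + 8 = (w - 2)*(w^2 + 3*w - 4) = (w - 2)*(w - 1)*(w + 4)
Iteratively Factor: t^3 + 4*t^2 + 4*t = (t + 2)*(t^2 + 2*t) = t*(t + 2)*(t + 2)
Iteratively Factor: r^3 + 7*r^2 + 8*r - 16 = (r + 4)*(r^2 + 3*r - 4) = (r - 1)*(r + 4)*(r + 4)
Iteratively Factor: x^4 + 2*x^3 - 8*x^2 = (x - 2)*(x^3 + 4*x^2) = x*(x - 2)*(x^2 + 4*x) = x^2*(x - 2)*(x + 4)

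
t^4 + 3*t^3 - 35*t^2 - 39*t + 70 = (t - 5)*(t - 1)*(t + 2)*(t + 7)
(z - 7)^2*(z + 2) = z^3 - 12*z^2 + 21*z + 98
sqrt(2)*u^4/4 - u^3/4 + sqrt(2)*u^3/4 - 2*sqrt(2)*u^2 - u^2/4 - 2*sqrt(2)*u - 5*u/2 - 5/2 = (u/2 + sqrt(2)/2)*(u - 5*sqrt(2)/2)*(u + sqrt(2))*(sqrt(2)*u/2 + sqrt(2)/2)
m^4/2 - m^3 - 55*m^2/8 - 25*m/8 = m*(m/2 + 1/4)*(m - 5)*(m + 5/2)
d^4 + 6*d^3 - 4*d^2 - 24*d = d*(d - 2)*(d + 2)*(d + 6)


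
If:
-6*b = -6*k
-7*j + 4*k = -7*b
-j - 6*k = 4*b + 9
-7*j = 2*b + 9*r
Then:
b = -7/9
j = -11/9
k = -7/9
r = 91/81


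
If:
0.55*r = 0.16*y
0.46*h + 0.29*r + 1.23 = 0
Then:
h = -0.183399209486166*y - 2.67391304347826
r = 0.290909090909091*y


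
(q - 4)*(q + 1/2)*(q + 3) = q^3 - q^2/2 - 25*q/2 - 6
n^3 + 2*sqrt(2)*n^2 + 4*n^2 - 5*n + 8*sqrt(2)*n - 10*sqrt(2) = (n - 1)*(n + 5)*(n + 2*sqrt(2))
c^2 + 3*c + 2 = (c + 1)*(c + 2)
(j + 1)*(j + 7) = j^2 + 8*j + 7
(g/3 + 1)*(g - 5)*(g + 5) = g^3/3 + g^2 - 25*g/3 - 25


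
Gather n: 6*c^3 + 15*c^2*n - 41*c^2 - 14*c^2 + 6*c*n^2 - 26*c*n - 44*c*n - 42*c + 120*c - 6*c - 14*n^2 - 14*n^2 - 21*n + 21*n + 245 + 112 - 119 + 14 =6*c^3 - 55*c^2 + 72*c + n^2*(6*c - 28) + n*(15*c^2 - 70*c) + 252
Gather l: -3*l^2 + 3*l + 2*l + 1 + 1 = -3*l^2 + 5*l + 2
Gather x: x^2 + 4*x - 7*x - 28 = x^2 - 3*x - 28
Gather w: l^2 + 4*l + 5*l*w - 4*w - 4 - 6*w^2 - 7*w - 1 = l^2 + 4*l - 6*w^2 + w*(5*l - 11) - 5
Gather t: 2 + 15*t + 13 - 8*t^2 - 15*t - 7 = 8 - 8*t^2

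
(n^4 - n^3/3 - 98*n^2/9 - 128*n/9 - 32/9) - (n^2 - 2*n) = n^4 - n^3/3 - 107*n^2/9 - 110*n/9 - 32/9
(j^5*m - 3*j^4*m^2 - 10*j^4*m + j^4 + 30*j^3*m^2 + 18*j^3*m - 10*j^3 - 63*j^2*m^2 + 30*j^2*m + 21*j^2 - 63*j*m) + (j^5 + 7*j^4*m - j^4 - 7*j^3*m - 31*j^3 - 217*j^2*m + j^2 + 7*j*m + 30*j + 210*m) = j^5*m + j^5 - 3*j^4*m^2 - 3*j^4*m + 30*j^3*m^2 + 11*j^3*m - 41*j^3 - 63*j^2*m^2 - 187*j^2*m + 22*j^2 - 56*j*m + 30*j + 210*m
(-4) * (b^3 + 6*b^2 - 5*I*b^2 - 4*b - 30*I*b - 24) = -4*b^3 - 24*b^2 + 20*I*b^2 + 16*b + 120*I*b + 96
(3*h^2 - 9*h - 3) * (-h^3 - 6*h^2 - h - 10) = -3*h^5 - 9*h^4 + 54*h^3 - 3*h^2 + 93*h + 30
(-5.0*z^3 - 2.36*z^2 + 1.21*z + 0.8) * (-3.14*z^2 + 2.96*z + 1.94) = 15.7*z^5 - 7.3896*z^4 - 20.485*z^3 - 3.5088*z^2 + 4.7154*z + 1.552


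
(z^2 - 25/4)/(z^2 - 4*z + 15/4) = (2*z + 5)/(2*z - 3)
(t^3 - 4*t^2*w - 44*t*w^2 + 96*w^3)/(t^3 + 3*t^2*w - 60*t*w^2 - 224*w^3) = (t^2 + 4*t*w - 12*w^2)/(t^2 + 11*t*w + 28*w^2)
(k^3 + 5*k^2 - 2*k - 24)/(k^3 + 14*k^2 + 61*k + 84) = (k - 2)/(k + 7)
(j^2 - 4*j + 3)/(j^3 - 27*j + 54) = (j - 1)/(j^2 + 3*j - 18)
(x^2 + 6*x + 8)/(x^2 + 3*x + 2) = (x + 4)/(x + 1)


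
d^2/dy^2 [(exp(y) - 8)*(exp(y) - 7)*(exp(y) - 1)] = (9*exp(2*y) - 64*exp(y) + 71)*exp(y)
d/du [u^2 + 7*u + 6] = 2*u + 7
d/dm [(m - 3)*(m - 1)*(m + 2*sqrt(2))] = 3*m^2 - 8*m + 4*sqrt(2)*m - 8*sqrt(2) + 3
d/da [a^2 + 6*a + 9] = 2*a + 6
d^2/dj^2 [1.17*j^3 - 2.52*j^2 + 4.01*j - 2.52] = 7.02*j - 5.04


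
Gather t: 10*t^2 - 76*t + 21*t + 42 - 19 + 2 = 10*t^2 - 55*t + 25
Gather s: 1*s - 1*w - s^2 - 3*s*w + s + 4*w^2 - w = -s^2 + s*(2 - 3*w) + 4*w^2 - 2*w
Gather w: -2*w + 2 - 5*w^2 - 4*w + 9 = -5*w^2 - 6*w + 11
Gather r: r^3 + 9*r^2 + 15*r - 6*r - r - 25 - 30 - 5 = r^3 + 9*r^2 + 8*r - 60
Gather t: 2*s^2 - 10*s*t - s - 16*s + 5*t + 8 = 2*s^2 - 17*s + t*(5 - 10*s) + 8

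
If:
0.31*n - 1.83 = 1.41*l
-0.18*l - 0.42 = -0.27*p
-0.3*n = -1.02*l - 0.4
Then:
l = -3.98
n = -12.20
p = -1.10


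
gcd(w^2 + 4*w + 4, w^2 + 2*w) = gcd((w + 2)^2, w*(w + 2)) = w + 2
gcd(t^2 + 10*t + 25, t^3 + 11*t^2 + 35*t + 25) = t^2 + 10*t + 25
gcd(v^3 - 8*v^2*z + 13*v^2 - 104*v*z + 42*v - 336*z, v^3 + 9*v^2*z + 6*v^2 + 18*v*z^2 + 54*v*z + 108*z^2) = v + 6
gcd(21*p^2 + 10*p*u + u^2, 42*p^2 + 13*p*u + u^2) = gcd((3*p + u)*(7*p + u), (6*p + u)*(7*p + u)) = 7*p + u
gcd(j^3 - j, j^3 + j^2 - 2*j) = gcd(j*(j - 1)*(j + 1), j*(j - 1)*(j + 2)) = j^2 - j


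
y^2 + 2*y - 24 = (y - 4)*(y + 6)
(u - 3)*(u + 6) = u^2 + 3*u - 18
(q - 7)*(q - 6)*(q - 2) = q^3 - 15*q^2 + 68*q - 84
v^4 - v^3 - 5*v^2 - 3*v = v*(v - 3)*(v + 1)^2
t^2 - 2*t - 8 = (t - 4)*(t + 2)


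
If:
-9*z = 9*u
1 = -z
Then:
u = 1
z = -1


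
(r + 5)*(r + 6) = r^2 + 11*r + 30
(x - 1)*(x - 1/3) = x^2 - 4*x/3 + 1/3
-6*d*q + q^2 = q*(-6*d + q)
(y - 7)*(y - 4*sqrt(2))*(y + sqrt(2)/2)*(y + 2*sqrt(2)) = y^4 - 7*y^3 - 3*sqrt(2)*y^3/2 - 18*y^2 + 21*sqrt(2)*y^2/2 - 8*sqrt(2)*y + 126*y + 56*sqrt(2)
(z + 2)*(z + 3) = z^2 + 5*z + 6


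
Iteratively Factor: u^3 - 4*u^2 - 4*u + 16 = (u - 4)*(u^2 - 4) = (u - 4)*(u + 2)*(u - 2)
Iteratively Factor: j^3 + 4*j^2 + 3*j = (j + 1)*(j^2 + 3*j) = (j + 1)*(j + 3)*(j)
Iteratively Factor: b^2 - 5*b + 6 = (b - 3)*(b - 2)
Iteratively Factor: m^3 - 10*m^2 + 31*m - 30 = (m - 2)*(m^2 - 8*m + 15) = (m - 3)*(m - 2)*(m - 5)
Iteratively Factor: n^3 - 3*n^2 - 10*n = (n - 5)*(n^2 + 2*n) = (n - 5)*(n + 2)*(n)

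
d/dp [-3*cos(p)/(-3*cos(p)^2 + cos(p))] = 9*sin(p)/(3*cos(p) - 1)^2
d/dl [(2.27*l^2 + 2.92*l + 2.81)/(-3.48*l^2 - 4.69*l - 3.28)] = (-0.4847*l^2 + 4.6664*l + 3.6013)/(12.1104*l^4 + 32.6424*l^3 + 44.8249*l^2 + 30.7664*l + 10.7584)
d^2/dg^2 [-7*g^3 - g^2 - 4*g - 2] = -42*g - 2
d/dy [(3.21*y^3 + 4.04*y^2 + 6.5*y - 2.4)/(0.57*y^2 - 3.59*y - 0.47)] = (1.8297*y^4 - 23.0478*y^3 - 22.7347*y^2 - 1.0616*y - 11.671)/(0.3249*y^4 - 4.0926*y^3 + 12.3523*y^2 + 3.3746*y + 0.2209)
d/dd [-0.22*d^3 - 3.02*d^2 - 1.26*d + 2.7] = -0.66*d^2 - 6.04*d - 1.26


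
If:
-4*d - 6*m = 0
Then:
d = -3*m/2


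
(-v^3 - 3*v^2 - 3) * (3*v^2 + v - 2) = -3*v^5 - 10*v^4 - v^3 - 3*v^2 - 3*v + 6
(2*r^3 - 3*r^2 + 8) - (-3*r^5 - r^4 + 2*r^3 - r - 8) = 3*r^5 + r^4 - 3*r^2 + r + 16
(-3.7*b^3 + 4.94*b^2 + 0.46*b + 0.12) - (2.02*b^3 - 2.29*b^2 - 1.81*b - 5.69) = -5.72*b^3 + 7.23*b^2 + 2.27*b + 5.81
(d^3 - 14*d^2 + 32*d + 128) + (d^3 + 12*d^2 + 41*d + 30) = 2*d^3 - 2*d^2 + 73*d + 158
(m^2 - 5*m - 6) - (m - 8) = m^2 - 6*m + 2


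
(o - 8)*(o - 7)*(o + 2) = o^3 - 13*o^2 + 26*o + 112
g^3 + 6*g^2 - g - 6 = (g - 1)*(g + 1)*(g + 6)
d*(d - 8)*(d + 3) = d^3 - 5*d^2 - 24*d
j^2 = j^2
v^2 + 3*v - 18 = (v - 3)*(v + 6)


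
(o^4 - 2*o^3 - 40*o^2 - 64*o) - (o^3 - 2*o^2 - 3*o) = o^4 - 3*o^3 - 38*o^2 - 61*o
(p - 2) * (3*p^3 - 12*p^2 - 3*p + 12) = 3*p^4 - 18*p^3 + 21*p^2 + 18*p - 24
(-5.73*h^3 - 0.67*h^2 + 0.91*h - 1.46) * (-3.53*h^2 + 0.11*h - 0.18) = 20.2269*h^5 + 1.7348*h^4 - 2.2546*h^3 + 5.3745*h^2 - 0.3244*h + 0.2628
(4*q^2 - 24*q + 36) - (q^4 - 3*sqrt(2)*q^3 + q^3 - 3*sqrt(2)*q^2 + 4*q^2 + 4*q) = -q^4 - q^3 + 3*sqrt(2)*q^3 + 3*sqrt(2)*q^2 - 28*q + 36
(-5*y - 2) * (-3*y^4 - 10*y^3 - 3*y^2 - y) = 15*y^5 + 56*y^4 + 35*y^3 + 11*y^2 + 2*y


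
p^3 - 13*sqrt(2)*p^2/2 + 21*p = p*(p - 7*sqrt(2)/2)*(p - 3*sqrt(2))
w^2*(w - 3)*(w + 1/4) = w^4 - 11*w^3/4 - 3*w^2/4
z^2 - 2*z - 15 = (z - 5)*(z + 3)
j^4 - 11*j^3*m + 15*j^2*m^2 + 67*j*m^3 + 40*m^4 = (j - 8*m)*(j - 5*m)*(j + m)^2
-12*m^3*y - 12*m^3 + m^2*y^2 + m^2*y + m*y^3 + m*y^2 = (-3*m + y)*(4*m + y)*(m*y + m)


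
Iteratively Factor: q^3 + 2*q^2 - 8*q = (q + 4)*(q^2 - 2*q) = q*(q + 4)*(q - 2)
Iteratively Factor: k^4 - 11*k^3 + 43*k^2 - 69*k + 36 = (k - 3)*(k^3 - 8*k^2 + 19*k - 12) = (k - 3)^2*(k^2 - 5*k + 4) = (k - 3)^2*(k - 1)*(k - 4)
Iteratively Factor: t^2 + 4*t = (t + 4)*(t)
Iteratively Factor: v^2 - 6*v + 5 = (v - 1)*(v - 5)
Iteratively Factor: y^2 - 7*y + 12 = (y - 4)*(y - 3)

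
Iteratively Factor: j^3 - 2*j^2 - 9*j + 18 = (j - 3)*(j^2 + j - 6) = (j - 3)*(j + 3)*(j - 2)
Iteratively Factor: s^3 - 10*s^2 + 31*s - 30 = (s - 2)*(s^2 - 8*s + 15) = (s - 3)*(s - 2)*(s - 5)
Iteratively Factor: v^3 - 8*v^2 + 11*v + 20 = (v - 4)*(v^2 - 4*v - 5) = (v - 5)*(v - 4)*(v + 1)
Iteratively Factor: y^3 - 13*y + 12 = (y - 3)*(y^2 + 3*y - 4) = (y - 3)*(y + 4)*(y - 1)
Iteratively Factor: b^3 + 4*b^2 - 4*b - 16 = (b + 2)*(b^2 + 2*b - 8) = (b + 2)*(b + 4)*(b - 2)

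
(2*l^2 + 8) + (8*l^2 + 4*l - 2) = 10*l^2 + 4*l + 6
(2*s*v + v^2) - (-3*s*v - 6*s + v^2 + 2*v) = 5*s*v + 6*s - 2*v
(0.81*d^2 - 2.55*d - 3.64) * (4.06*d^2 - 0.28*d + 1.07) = 3.2886*d^4 - 10.5798*d^3 - 13.1977*d^2 - 1.7093*d - 3.8948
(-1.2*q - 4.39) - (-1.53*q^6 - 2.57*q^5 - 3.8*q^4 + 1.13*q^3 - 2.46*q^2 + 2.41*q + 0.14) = 1.53*q^6 + 2.57*q^5 + 3.8*q^4 - 1.13*q^3 + 2.46*q^2 - 3.61*q - 4.53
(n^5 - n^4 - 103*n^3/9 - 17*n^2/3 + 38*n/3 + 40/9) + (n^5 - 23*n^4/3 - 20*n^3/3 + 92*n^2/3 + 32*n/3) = 2*n^5 - 26*n^4/3 - 163*n^3/9 + 25*n^2 + 70*n/3 + 40/9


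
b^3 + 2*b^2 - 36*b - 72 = (b - 6)*(b + 2)*(b + 6)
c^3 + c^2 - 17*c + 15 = (c - 3)*(c - 1)*(c + 5)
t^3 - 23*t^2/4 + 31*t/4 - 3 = (t - 4)*(t - 1)*(t - 3/4)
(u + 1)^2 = u^2 + 2*u + 1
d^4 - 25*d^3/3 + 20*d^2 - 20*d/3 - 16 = (d - 4)*(d - 3)*(d - 2)*(d + 2/3)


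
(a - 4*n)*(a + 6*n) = a^2 + 2*a*n - 24*n^2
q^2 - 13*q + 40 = (q - 8)*(q - 5)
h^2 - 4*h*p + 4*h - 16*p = (h + 4)*(h - 4*p)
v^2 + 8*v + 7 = (v + 1)*(v + 7)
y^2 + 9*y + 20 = (y + 4)*(y + 5)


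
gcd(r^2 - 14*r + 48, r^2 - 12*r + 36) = r - 6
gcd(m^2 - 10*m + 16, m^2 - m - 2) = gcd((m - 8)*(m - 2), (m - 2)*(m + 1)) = m - 2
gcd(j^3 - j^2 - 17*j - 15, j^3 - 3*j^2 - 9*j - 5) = j^2 - 4*j - 5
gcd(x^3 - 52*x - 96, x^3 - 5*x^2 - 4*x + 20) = x + 2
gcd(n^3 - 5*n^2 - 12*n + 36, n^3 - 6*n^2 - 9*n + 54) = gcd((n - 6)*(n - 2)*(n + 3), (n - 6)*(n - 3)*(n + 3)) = n^2 - 3*n - 18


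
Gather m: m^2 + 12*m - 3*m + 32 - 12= m^2 + 9*m + 20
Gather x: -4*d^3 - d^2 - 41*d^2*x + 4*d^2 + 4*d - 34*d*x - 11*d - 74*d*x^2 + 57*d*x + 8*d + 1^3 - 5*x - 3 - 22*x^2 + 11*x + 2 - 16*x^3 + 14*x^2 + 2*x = -4*d^3 + 3*d^2 + d - 16*x^3 + x^2*(-74*d - 8) + x*(-41*d^2 + 23*d + 8)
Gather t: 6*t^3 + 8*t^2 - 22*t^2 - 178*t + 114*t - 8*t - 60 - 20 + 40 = 6*t^3 - 14*t^2 - 72*t - 40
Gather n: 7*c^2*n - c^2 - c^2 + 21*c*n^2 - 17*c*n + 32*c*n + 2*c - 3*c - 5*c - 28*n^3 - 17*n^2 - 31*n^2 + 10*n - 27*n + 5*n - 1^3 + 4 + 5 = -2*c^2 - 6*c - 28*n^3 + n^2*(21*c - 48) + n*(7*c^2 + 15*c - 12) + 8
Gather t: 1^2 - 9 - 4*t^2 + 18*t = -4*t^2 + 18*t - 8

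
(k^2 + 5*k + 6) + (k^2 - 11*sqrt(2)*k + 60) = 2*k^2 - 11*sqrt(2)*k + 5*k + 66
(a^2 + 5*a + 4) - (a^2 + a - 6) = 4*a + 10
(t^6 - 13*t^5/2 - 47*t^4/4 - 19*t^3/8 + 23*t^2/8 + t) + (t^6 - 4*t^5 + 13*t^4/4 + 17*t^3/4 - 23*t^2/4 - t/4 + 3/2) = 2*t^6 - 21*t^5/2 - 17*t^4/2 + 15*t^3/8 - 23*t^2/8 + 3*t/4 + 3/2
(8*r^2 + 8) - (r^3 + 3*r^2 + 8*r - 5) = -r^3 + 5*r^2 - 8*r + 13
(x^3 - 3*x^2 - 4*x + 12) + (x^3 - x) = 2*x^3 - 3*x^2 - 5*x + 12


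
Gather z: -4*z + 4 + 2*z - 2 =2 - 2*z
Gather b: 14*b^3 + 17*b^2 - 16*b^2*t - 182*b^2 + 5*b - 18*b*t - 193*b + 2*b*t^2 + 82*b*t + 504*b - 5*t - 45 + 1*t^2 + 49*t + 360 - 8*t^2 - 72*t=14*b^3 + b^2*(-16*t - 165) + b*(2*t^2 + 64*t + 316) - 7*t^2 - 28*t + 315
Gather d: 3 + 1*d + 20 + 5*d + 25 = 6*d + 48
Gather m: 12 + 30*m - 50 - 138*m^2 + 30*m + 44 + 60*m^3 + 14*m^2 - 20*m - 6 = 60*m^3 - 124*m^2 + 40*m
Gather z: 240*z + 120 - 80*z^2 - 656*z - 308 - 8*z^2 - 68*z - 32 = -88*z^2 - 484*z - 220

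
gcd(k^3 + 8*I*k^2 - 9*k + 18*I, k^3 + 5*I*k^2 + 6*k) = k^2 + 5*I*k + 6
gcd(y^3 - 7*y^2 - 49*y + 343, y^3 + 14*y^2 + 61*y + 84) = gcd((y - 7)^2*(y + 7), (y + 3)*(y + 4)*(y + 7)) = y + 7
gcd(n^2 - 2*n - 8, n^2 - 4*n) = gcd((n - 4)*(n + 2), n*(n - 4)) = n - 4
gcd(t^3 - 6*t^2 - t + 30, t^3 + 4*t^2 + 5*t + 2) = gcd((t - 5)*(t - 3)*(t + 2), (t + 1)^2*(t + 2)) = t + 2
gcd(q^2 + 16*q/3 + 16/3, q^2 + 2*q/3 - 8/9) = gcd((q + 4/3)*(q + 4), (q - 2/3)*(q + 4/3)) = q + 4/3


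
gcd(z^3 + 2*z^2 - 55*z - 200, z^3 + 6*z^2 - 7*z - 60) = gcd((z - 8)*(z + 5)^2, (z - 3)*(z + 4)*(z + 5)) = z + 5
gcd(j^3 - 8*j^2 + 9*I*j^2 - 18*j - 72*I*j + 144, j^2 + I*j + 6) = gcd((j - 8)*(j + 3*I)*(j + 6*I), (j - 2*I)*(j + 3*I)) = j + 3*I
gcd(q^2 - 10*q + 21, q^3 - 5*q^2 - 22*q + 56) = q - 7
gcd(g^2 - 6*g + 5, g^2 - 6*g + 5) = g^2 - 6*g + 5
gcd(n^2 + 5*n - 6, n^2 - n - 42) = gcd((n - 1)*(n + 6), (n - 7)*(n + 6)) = n + 6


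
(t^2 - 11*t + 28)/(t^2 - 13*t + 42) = (t - 4)/(t - 6)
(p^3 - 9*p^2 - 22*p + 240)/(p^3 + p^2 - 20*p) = (p^2 - 14*p + 48)/(p*(p - 4))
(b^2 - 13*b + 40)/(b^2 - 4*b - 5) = (b - 8)/(b + 1)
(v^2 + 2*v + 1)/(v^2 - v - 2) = (v + 1)/(v - 2)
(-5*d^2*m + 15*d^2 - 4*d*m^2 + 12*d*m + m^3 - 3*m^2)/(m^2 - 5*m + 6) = (-5*d^2 - 4*d*m + m^2)/(m - 2)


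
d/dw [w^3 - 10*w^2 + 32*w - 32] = 3*w^2 - 20*w + 32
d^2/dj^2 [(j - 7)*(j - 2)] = 2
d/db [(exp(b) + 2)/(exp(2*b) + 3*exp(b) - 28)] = (-(exp(b) + 2)*(2*exp(b) + 3) + exp(2*b) + 3*exp(b) - 28)*exp(b)/(exp(2*b) + 3*exp(b) - 28)^2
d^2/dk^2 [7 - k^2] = -2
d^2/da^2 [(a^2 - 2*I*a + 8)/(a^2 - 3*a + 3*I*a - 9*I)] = (a^3*(6 - 10*I) + a^2*(48 + 54*I) + a*(-36 + 144*I) - 270 - 36*I)/(a^6 + a^5*(-9 + 9*I) - 81*I*a^4 + a^3*(216 + 216*I) - 729*a^2 + a*(729 - 729*I) + 729*I)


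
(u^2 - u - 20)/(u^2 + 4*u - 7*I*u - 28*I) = (u - 5)/(u - 7*I)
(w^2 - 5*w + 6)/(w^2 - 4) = (w - 3)/(w + 2)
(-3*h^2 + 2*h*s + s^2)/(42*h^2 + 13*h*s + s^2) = (-3*h^2 + 2*h*s + s^2)/(42*h^2 + 13*h*s + s^2)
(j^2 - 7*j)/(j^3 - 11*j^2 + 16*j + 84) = j/(j^2 - 4*j - 12)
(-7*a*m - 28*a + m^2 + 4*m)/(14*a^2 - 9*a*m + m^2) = (-m - 4)/(2*a - m)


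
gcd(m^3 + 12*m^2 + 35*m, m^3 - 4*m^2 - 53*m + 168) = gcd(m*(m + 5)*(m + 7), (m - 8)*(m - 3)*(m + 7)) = m + 7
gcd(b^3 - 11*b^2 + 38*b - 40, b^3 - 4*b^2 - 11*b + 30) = b^2 - 7*b + 10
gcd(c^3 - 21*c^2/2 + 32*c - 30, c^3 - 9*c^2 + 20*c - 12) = c^2 - 8*c + 12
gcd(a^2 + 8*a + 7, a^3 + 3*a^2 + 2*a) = a + 1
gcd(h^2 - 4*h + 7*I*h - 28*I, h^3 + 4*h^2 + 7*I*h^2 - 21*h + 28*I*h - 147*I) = h + 7*I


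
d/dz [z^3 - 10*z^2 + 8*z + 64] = 3*z^2 - 20*z + 8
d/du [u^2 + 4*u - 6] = 2*u + 4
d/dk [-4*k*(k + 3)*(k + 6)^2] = -16*k^3 - 180*k^2 - 576*k - 432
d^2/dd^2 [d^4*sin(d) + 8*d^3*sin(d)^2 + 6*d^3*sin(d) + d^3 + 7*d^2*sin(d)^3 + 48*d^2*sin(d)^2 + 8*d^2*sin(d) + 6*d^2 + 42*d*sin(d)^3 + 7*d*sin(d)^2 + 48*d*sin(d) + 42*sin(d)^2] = -d^4*sin(d) - 6*d^3*sin(d) + 8*d^3*cos(d) + 16*d^3*cos(2*d) - 5*d^2*sin(d)/4 + 48*d^2*sin(2*d) + 63*d^2*sin(3*d)/4 + 36*d^2*cos(d) + 96*d^2*cos(2*d) - 87*d*sin(d)/2 + 192*d*sin(2*d) + 189*d*sin(3*d)/2 + 53*d*cos(d) - 10*d*cos(2*d) - 21*d*cos(3*d) + 30*d + 53*sin(d)/2 + 14*sin(2*d) - 7*sin(3*d)/2 + 159*cos(d) + 36*cos(2*d) - 63*cos(3*d) + 60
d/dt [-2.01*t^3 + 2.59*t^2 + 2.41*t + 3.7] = -6.03*t^2 + 5.18*t + 2.41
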